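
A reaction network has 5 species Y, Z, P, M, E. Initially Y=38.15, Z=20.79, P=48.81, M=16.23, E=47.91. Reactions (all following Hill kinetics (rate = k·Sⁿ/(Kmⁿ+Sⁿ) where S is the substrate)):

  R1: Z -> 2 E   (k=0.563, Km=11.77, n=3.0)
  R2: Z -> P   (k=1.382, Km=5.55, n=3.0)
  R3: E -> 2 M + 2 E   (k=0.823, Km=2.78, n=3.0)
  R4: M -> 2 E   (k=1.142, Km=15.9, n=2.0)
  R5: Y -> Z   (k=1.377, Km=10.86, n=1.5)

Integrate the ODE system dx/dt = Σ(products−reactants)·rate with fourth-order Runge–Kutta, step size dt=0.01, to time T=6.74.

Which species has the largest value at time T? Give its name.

RK4 with dt=0.01: 674 steps to T=6.74. Trajectory (selected grid times):
t=0.00: Y=38.15 Z=20.79 P=48.81 M=16.23 E=47.91
t=0.75: Y=37.26 Z=20.31 P=49.83 M=17.02 E=50.13
t=1.50: Y=36.37 Z=19.84 P=50.84 M=17.78 E=52.39
t=2.25: Y=35.48 Z=19.36 P=51.85 M=18.53 E=54.67
t=3.00: Y=34.60 Z=18.89 P=52.87 M=19.27 E=56.97
t=3.74: Y=33.74 Z=18.42 P=53.86 M=19.97 E=59.27
t=4.49: Y=32.86 Z=17.95 P=54.87 M=20.68 E=61.61
t=5.24: Y=32.00 Z=17.49 P=55.88 M=21.37 E=63.97
t=5.99: Y=31.14 Z=17.02 P=56.88 M=22.04 E=66.34
t=6.74: Y=30.29 Z=16.56 P=57.88 M=22.71 E=68.73
At T=6.74: Y=30.29 Z=16.56 P=57.88 M=22.71 E=68.73; the largest is E.

Dominant species at T: E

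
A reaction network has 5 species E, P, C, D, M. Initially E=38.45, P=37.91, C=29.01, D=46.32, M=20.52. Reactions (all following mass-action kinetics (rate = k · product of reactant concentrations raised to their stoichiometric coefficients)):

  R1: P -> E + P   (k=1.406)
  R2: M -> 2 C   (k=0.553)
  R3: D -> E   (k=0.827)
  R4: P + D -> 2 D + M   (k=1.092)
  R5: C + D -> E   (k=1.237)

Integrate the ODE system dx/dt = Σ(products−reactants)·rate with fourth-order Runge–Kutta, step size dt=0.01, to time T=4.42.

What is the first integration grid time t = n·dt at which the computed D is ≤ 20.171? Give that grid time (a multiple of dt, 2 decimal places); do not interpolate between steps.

Threshold first reached at t = 0.43

RK4 with dt=0.01: 442 steps to T=4.42. Trajectory (selected grid times):
t=0.00: E=38.45 P=37.91 C=29.01 D=46.32 M=20.52
t=0.42: E=102.94 P=0.00 C=1.85 D=20.74 M=46.64
t=0.43: E=103.58 P=0.00 C=1.89 D=20.10 M=46.38
t=0.49: E=107.23 P=0.00 C=2.18 D=16.45 M=44.87
t=0.98: E=123.16 P=0.00 C=10.12 D=0.53 M=34.22
t=1.47: E=123.68 P=0.00 C=25.86 D=0.00 M=26.09
t=1.96: E=123.68 P=0.00 C=38.25 D=0.00 M=19.90
t=2.46: E=123.68 P=0.00 C=47.86 D=0.00 M=15.09
t=2.95: E=123.68 P=0.00 C=55.03 D=0.00 M=11.51
t=3.44: E=123.68 P=0.00 C=60.49 D=0.00 M=8.78
t=3.93: E=123.68 P=0.00 C=64.66 D=0.00 M=6.69
t=4.42: E=123.68 P=0.00 C=67.84 D=0.00 M=5.11
D(0.42)=20.744 > 20.171 but D(0.43)=20.102 ≤ 20.171, so the first grid time is t=0.43.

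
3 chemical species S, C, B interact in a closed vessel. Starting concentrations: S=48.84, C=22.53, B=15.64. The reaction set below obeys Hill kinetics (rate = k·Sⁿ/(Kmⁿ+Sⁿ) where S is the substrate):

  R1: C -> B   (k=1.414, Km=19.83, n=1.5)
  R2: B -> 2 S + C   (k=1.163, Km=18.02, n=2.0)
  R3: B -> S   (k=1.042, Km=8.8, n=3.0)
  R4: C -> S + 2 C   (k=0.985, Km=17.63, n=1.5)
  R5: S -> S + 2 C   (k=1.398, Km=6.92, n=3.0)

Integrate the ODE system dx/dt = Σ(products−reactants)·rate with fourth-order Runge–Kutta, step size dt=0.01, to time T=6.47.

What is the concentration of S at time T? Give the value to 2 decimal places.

S at T = 64.59

RK4 with dt=0.01: 647 steps to T=6.47. Trajectory (selected grid times):
t=0.00: S=48.84 C=22.53 B=15.64
t=0.72: S=50.61 C=24.75 B=15.23
t=1.44: S=52.38 C=26.94 B=14.87
t=2.16: S=54.14 C=29.12 B=14.55
t=2.88: S=55.89 C=31.28 B=14.28
t=3.59: S=57.62 C=33.40 B=14.05
t=4.31: S=59.37 C=35.54 B=13.84
t=5.03: S=61.11 C=37.66 B=13.67
t=5.75: S=62.85 C=39.77 B=13.52
t=6.47: S=64.59 C=41.87 B=13.39
Read off S at T=6.47: 64.59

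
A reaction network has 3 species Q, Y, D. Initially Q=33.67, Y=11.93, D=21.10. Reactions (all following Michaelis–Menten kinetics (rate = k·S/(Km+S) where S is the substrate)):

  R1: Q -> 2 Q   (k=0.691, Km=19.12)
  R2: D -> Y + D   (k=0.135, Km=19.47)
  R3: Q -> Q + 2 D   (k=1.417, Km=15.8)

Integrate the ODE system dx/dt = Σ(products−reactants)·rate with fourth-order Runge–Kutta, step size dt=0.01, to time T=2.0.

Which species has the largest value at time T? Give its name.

RK4 with dt=0.01: 200 steps to T=2.0. Trajectory (selected grid times):
t=0.00: Q=33.67 Y=11.93 D=21.10
t=0.22: Q=33.77 Y=11.95 D=21.52
t=0.44: Q=33.86 Y=11.96 D=21.95
t=0.67: Q=33.97 Y=11.98 D=22.39
t=0.89: Q=34.06 Y=11.99 D=22.82
t=1.11: Q=34.16 Y=12.01 D=23.25
t=1.33: Q=34.26 Y=12.03 D=23.67
t=1.56: Q=34.36 Y=12.04 D=24.12
t=1.78: Q=34.46 Y=12.06 D=24.55
t=2.00: Q=34.56 Y=12.08 D=24.97
At T=2.0: Q=34.56 Y=12.08 D=24.97; the largest is Q.

Dominant species at T: Q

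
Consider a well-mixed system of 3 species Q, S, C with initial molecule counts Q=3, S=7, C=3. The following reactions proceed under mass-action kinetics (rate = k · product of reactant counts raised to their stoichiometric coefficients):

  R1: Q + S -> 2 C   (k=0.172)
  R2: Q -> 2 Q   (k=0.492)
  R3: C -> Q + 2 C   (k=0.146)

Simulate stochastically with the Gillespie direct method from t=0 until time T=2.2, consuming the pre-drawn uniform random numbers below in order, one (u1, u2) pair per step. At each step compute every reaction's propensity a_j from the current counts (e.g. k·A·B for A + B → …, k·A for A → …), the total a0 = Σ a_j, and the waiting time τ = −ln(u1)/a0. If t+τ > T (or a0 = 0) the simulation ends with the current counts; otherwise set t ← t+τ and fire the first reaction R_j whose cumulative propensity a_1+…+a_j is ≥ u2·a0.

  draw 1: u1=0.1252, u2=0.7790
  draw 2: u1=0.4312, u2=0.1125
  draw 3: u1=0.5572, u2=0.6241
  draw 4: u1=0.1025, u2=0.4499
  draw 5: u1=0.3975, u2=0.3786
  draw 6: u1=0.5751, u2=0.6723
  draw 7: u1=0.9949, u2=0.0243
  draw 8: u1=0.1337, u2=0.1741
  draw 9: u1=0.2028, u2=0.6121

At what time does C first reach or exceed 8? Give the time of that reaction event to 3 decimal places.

t=0.000: Q=3 S=7 C=3
Draw 1: a1=3.612, a2=1.476, a3=0.438, a0=5.526; τ=−ln(0.1252)/5.526=0.376 → t=0.376; u2·a0=0.7790·5.526=4.305; a1=3.612 < 4.305 ≤ a1+a2=5.088 → R2 fires; Q=4 S=7 C=3
Draw 2: a1=4.816, a2=1.968, a3=0.438, a0=7.222; τ=−ln(0.4312)/7.222=0.116 → t=0.492; u2·a0=0.1125·7.222=0.812 ≤ a1=4.816 → R1 fires; Q=3 S=6 C=5
Draw 3: a1=3.096, a2=1.476, a3=0.730, a0=5.302; τ=−ln(0.5572)/5.302=0.110 → t=0.603; u2·a0=0.6241·5.302=3.309; a1=3.096 < 3.309 ≤ a1+a2=4.572 → R2 fires; Q=4 S=6 C=5
Draw 4: a1=4.128, a2=1.968, a3=0.730, a0=6.826; τ=−ln(0.1025)/6.826=0.334 → t=0.936; u2·a0=0.4499·6.826=3.071 ≤ a1=4.128 → R1 fires; Q=3 S=5 C=7
Draw 5: a1=2.580, a2=1.476, a3=1.022, a0=5.078; τ=−ln(0.3975)/5.078=0.182 → t=1.118; u2·a0=0.3786·5.078=1.923 ≤ a1=2.580 → R1 fires; Q=2 S=4 C=9
Draw 6: a1=1.376, a2=0.984, a3=1.314, a0=3.674; τ=−ln(0.5751)/3.674=0.151 → t=1.269; u2·a0=0.6723·3.674=2.470; a1+a2=2.360 < 2.470 ≤ a1+…+a3=3.674 → R3 fires; Q=3 S=4 C=10
Draw 7: a1=2.064, a2=1.476, a3=1.460, a0=5.000; τ=−ln(0.9949)/5.000=0.001 → t=1.270; u2·a0=0.0243·5.000=0.121 ≤ a1=2.064 → R1 fires; Q=2 S=3 C=12
Draw 8: a1=1.032, a2=0.984, a3=1.752, a0=3.768; τ=−ln(0.1337)/3.768=0.534 → t=1.804; u2·a0=0.1741·3.768=0.656 ≤ a1=1.032 → R1 fires; Q=1 S=2 C=14
Draw 9: a1=0.344, a2=0.492, a3=2.044, a0=2.880; τ=−ln(0.2028)/2.880=0.554 → t=2.358 > T=2.2: stop.
C first becomes ≥ 8 when it reaches 9 at the event at t=1.118.

Threshold first reached at t = 1.118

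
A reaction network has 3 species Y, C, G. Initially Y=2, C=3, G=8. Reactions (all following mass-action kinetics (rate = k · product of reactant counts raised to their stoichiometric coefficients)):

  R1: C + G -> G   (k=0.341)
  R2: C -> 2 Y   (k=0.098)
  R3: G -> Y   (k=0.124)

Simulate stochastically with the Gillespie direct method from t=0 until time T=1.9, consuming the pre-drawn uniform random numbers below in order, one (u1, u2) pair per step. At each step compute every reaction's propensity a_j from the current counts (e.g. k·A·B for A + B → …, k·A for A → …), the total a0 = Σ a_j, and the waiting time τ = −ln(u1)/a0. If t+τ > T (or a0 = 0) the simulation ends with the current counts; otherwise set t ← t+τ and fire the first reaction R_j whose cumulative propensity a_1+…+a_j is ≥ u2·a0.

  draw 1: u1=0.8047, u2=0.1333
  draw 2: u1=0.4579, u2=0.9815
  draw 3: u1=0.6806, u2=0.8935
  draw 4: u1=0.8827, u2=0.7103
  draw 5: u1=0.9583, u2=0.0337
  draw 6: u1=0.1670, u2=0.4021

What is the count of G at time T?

G at T = 6

t=0.000: Y=2 C=3 G=8
Draw 1: a1=8.184, a2=0.294, a3=0.992, a0=9.470; τ=−ln(0.8047)/9.470=0.023 → t=0.023; u2·a0=0.1333·9.470=1.262 ≤ a1=8.184 → R1 fires; Y=2 C=2 G=8
Draw 2: a1=5.456, a2=0.196, a3=0.992, a0=6.644; τ=−ln(0.4579)/6.644=0.118 → t=0.141; u2·a0=0.9815·6.644=6.521; a1+a2=5.652 < 6.521 ≤ a1+…+a3=6.644 → R3 fires; Y=3 C=2 G=7
Draw 3: a1=4.774, a2=0.196, a3=0.868, a0=5.838; τ=−ln(0.6806)/5.838=0.066 → t=0.206; u2·a0=0.8935·5.838=5.216; a1+a2=4.970 < 5.216 ≤ a1+…+a3=5.838 → R3 fires; Y=4 C=2 G=6
Draw 4: a1=4.092, a2=0.196, a3=0.744, a0=5.032; τ=−ln(0.8827)/5.032=0.025 → t=0.231; u2·a0=0.7103·5.032=3.574 ≤ a1=4.092 → R1 fires; Y=4 C=1 G=6
Draw 5: a1=2.046, a2=0.098, a3=0.744, a0=2.888; τ=−ln(0.9583)/2.888=0.015 → t=0.246; u2·a0=0.0337·2.888=0.097 ≤ a1=2.046 → R1 fires; Y=4 C=0 G=6
Draw 6: a1=0.000, a2=0.000, a3=0.744, a0=0.744; τ=−ln(0.1670)/0.744=2.406 → t=2.652 > T=1.9: stop.
Read off G at T=1.9: 6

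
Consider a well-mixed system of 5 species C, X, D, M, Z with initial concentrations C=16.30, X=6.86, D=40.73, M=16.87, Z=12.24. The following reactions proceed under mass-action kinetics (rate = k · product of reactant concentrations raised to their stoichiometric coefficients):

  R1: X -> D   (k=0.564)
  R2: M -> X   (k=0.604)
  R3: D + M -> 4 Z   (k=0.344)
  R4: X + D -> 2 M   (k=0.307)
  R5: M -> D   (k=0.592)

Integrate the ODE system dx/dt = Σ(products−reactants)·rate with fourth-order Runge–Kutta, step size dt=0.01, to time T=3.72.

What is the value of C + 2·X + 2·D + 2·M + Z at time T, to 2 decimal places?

Check how each reaction changes W = C + 2·X + 2·D + 2·M + Z (weight of products minus weight of reactants):
R1: X -> D: (2·1) − (2·1) = 2 − 2 = 0
R2: M -> X: (2·1) − (2·1) = 2 − 2 = 0
R3: D + M -> 4 Z: (1·4) − (2·1 + 2·1) = 4 − 4 = 0
R4: X + D -> 2 M: (2·2) − (2·1 + 2·1) = 4 − 4 = 0
R5: M -> D: (2·1) − (2·1) = 2 − 2 = 0
Every reaction leaves W unchanged, so W is conserved and no simulation is needed: W(T) = W(0) = 16.30 + 2·6.86 + 2·40.73 + 2·16.87 + 12.24 = 157.46

Value at T = 157.46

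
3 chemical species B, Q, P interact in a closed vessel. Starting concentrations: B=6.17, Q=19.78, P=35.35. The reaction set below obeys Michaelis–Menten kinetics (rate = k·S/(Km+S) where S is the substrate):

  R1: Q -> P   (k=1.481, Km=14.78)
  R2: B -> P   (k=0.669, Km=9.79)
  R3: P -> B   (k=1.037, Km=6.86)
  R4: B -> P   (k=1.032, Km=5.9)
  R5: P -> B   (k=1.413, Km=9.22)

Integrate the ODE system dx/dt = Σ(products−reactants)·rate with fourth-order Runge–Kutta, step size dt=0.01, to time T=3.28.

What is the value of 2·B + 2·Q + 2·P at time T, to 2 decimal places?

Check how each reaction changes W = 2·B + 2·Q + 2·P (weight of products minus weight of reactants):
R1: Q -> P: (2·1) − (2·1) = 2 − 2 = 0
R2: B -> P: (2·1) − (2·1) = 2 − 2 = 0
R3: P -> B: (2·1) − (2·1) = 2 − 2 = 0
R4: B -> P: (2·1) − (2·1) = 2 − 2 = 0
R5: P -> B: (2·1) − (2·1) = 2 − 2 = 0
Every reaction leaves W unchanged, so W is conserved and no simulation is needed: W(T) = W(0) = 2·6.17 + 2·19.78 + 2·35.35 = 122.60

Value at T = 122.60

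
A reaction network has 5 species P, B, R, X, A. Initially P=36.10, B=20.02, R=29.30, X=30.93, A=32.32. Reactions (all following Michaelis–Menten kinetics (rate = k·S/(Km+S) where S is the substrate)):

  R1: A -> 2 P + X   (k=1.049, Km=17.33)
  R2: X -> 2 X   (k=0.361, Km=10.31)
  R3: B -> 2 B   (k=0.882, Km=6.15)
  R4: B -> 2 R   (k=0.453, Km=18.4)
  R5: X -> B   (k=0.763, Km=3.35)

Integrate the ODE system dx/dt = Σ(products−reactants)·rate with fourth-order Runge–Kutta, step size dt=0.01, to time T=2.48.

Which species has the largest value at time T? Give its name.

RK4 with dt=0.01: 248 steps to T=2.48. Trajectory (selected grid times):
t=0.00: P=36.10 B=20.02 R=29.30 X=30.93 A=32.32
t=0.28: P=36.48 B=20.34 R=29.43 X=31.00 A=32.13
t=0.55: P=36.85 B=20.64 R=29.56 X=31.08 A=31.95
t=0.83: P=37.23 B=20.96 R=29.70 X=31.15 A=31.75
t=1.10: P=37.60 B=21.26 R=29.83 X=31.22 A=31.57
t=1.38: P=37.97 B=21.58 R=29.96 X=31.29 A=31.38
t=1.65: P=38.34 B=21.88 R=30.10 X=31.36 A=31.20
t=1.93: P=38.72 B=22.20 R=30.23 X=31.43 A=31.01
t=2.20: P=39.08 B=22.51 R=30.37 X=31.50 A=30.83
t=2.48: P=39.46 B=22.82 R=30.51 X=31.57 A=30.64
At T=2.48: P=39.46 B=22.82 R=30.51 X=31.57 A=30.64; the largest is P.

Dominant species at T: P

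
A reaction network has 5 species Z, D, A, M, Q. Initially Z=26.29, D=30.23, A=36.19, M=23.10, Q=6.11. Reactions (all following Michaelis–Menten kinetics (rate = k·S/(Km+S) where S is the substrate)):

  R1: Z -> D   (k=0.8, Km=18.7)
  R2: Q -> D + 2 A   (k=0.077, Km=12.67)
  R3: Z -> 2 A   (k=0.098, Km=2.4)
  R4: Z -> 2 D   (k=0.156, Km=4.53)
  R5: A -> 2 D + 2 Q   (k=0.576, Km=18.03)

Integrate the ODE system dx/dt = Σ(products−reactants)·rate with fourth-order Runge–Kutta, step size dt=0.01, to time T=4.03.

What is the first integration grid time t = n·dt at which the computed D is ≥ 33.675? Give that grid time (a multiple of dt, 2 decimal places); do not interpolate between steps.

Threshold first reached at t = 2.27

RK4 with dt=0.01: 403 steps to T=4.03. Trajectory (selected grid times):
t=0.00: Z=26.29 D=30.23 A=36.19 M=23.10 Q=6.11
t=0.45: Z=25.98 D=30.92 A=36.12 M=23.10 Q=6.44
t=0.90: Z=25.67 D=31.60 A=36.05 M=23.10 Q=6.78
t=1.34: Z=25.37 D=32.27 A=35.99 M=23.10 Q=7.10
t=1.79: Z=25.06 D=32.96 A=35.92 M=23.10 Q=7.44
t=2.24: Z=24.76 D=33.64 A=35.85 M=23.10 Q=7.77
t=2.26: Z=24.74 D=33.67 A=35.85 M=23.10 Q=7.78
t=2.27: Z=24.74 D=33.68 A=35.85 M=23.10 Q=7.79
t=2.69: Z=24.45 D=34.32 A=35.79 M=23.10 Q=8.10
t=3.13: Z=24.16 D=34.98 A=35.72 M=23.10 Q=8.42
t=3.58: Z=23.86 D=35.66 A=35.66 M=23.10 Q=8.75
t=4.03: Z=23.56 D=36.34 A=35.60 M=23.10 Q=9.08
D(2.26)=33.669 < 33.675 but D(2.27)=33.684 ≥ 33.675, so the first grid time is t=2.27.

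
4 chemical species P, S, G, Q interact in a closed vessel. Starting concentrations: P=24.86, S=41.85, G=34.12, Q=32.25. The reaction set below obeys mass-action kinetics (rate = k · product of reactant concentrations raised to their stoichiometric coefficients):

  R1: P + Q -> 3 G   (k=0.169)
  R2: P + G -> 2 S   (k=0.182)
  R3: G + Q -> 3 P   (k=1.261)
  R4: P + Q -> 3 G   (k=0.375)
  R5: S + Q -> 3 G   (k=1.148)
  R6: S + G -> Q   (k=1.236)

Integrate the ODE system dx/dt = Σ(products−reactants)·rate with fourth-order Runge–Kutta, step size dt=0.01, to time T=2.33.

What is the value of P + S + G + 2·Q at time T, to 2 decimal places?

Value at T = 165.33

Check how each reaction changes W = P + S + G + 2·Q (weight of products minus weight of reactants):
R1: P + Q -> 3 G: (1·3) − (1·1 + 2·1) = 3 − 3 = 0
R2: P + G -> 2 S: (1·2) − (1·1 + 1·1) = 2 − 2 = 0
R3: G + Q -> 3 P: (1·3) − (1·1 + 2·1) = 3 − 3 = 0
R4: P + Q -> 3 G: (1·3) − (1·1 + 2·1) = 3 − 3 = 0
R5: S + Q -> 3 G: (1·3) − (1·1 + 2·1) = 3 − 3 = 0
R6: S + G -> Q: (2·1) − (1·1 + 1·1) = 2 − 2 = 0
Every reaction leaves W unchanged, so W is conserved and no simulation is needed: W(T) = W(0) = 24.86 + 41.85 + 34.12 + 2·32.25 = 165.33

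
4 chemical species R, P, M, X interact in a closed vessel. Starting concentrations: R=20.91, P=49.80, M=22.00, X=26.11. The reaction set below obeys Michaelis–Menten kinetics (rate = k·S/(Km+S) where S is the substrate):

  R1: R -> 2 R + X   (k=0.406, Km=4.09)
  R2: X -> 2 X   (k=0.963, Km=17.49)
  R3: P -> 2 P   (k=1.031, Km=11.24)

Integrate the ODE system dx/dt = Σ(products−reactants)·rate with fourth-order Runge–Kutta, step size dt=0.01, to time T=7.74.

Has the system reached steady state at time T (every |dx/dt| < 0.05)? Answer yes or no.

Steady state at T: no

RK4 with dt=0.01: 774 steps to T=7.74. Trajectory (selected grid times):
t=0.00: R=20.91 P=49.80 M=22.00 X=26.11
t=0.86: R=21.20 P=50.52 M=22.00 X=26.90
t=1.72: R=21.50 P=51.25 M=22.00 X=27.70
t=2.58: R=21.79 P=51.98 M=22.00 X=28.50
t=3.44: R=22.08 P=52.71 M=22.00 X=29.31
t=4.30: R=22.38 P=53.44 M=22.00 X=30.13
t=5.16: R=22.67 P=54.17 M=22.00 X=30.95
t=6.02: R=22.97 P=54.91 M=22.00 X=31.78
t=6.88: R=23.27 P=55.65 M=22.00 X=32.61
t=7.74: R=23.56 P=56.38 M=22.00 X=33.45
Rates at T: R1=0.3460, R2=0.6324, R3=0.8596
dx/dt at T (Σ net stoichiometry × rate): R=+0.3460, P=+0.8596, M=+0.0000, X=+0.9783
Largest |dx/dt| is |+0.9783| (X) ≥ 0.05 → not steady.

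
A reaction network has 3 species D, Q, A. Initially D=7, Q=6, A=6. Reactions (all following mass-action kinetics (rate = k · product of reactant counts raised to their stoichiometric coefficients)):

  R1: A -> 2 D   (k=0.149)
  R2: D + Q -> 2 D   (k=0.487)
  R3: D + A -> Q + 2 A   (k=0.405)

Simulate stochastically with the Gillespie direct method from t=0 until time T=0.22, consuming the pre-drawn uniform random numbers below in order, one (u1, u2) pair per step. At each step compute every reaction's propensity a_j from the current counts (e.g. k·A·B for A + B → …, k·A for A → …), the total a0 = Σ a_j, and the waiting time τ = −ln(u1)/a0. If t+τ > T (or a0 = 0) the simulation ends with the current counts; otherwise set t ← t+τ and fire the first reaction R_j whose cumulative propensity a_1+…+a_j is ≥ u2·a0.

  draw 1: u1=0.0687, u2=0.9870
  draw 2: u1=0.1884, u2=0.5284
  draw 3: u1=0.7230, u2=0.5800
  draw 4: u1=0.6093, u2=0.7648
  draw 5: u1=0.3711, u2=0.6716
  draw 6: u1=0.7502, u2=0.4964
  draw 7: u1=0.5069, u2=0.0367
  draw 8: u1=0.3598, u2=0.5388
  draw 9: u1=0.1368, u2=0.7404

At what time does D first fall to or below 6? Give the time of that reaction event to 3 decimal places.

t=0.000: D=7 Q=6 A=6
Draw 1: a1=0.894, a2=20.454, a3=17.010, a0=38.358; τ=−ln(0.0687)/38.358=0.070 → t=0.070; u2·a0=0.9870·38.358=37.859; a1+a2=21.348 < 37.859 ≤ a1+…+a3=38.358 → R3 fires; D=6 Q=7 A=7
Draw 2: a1=1.043, a2=20.454, a3=17.010, a0=38.507; τ=−ln(0.1884)/38.507=0.043 → t=0.113; u2·a0=0.5284·38.507=20.347; a1=1.043 < 20.347 ≤ a1+a2=21.497 → R2 fires; D=7 Q=6 A=7
Draw 3: a1=1.043, a2=20.454, a3=19.845, a0=41.342; τ=−ln(0.7230)/41.342=0.008 → t=0.121; u2·a0=0.5800·41.342=23.978; a1+a2=21.497 < 23.978 ≤ a1+…+a3=41.342 → R3 fires; D=6 Q=7 A=8
Draw 4: a1=1.192, a2=20.454, a3=19.440, a0=41.086; τ=−ln(0.6093)/41.086=0.012 → t=0.133; u2·a0=0.7648·41.086=31.423; a1+a2=21.646 < 31.423 ≤ a1+…+a3=41.086 → R3 fires; D=5 Q=8 A=9
Draw 5: a1=1.341, a2=19.480, a3=18.225, a0=39.046; τ=−ln(0.3711)/39.046=0.025 → t=0.158; u2·a0=0.6716·39.046=26.223; a1+a2=20.821 < 26.223 ≤ a1+…+a3=39.046 → R3 fires; D=4 Q=9 A=10
Draw 6: a1=1.490, a2=17.532, a3=16.200, a0=35.222; τ=−ln(0.7502)/35.222=0.008 → t=0.167; u2·a0=0.4964·35.222=17.484; a1=1.490 < 17.484 ≤ a1+a2=19.022 → R2 fires; D=5 Q=8 A=10
Draw 7: a1=1.490, a2=19.480, a3=20.250, a0=41.220; τ=−ln(0.5069)/41.220=0.016 → t=0.183; u2·a0=0.0367·41.220=1.513; a1=1.490 < 1.513 ≤ a1+a2=20.970 → R2 fires; D=6 Q=7 A=10
Draw 8: a1=1.490, a2=20.454, a3=24.300, a0=46.244; τ=−ln(0.3598)/46.244=0.022 → t=0.205; u2·a0=0.5388·46.244=24.916; a1+a2=21.944 < 24.916 ≤ a1+…+a3=46.244 → R3 fires; D=5 Q=8 A=11
Draw 9: a1=1.639, a2=19.480, a3=22.275, a0=43.394; τ=−ln(0.1368)/43.394=0.046 → t=0.251 > T=0.22: stop.
D first becomes ≤ 6 when it reaches 6 at the event at t=0.070.

Threshold first reached at t = 0.070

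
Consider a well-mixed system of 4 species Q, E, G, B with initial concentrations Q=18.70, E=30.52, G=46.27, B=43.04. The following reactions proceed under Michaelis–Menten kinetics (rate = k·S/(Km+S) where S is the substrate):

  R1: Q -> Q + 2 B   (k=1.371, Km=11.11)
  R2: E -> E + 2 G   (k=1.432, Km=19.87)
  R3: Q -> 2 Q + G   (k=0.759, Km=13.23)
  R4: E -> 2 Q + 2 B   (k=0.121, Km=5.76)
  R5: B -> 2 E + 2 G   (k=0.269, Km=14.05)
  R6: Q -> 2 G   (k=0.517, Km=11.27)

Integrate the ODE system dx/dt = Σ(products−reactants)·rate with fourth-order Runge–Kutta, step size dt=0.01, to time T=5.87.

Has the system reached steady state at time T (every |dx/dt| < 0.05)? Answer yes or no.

Steady state at T: no

RK4 with dt=0.01: 587 steps to T=5.87. Trajectory (selected grid times):
t=0.00: Q=18.70 E=30.52 G=46.27 B=43.04
t=0.65: Q=18.91 E=30.72 G=48.37 B=44.16
t=1.30: Q=19.12 E=30.92 G=50.48 B=45.29
t=1.96: Q=19.34 E=31.12 G=52.64 B=46.43
t=2.61: Q=19.55 E=31.33 G=54.76 B=47.56
t=3.26: Q=19.77 E=31.53 G=56.89 B=48.70
t=3.91: Q=19.98 E=31.74 G=59.04 B=49.84
t=4.57: Q=20.20 E=31.95 G=61.22 B=51.00
t=5.22: Q=20.42 E=32.15 G=63.37 B=52.15
t=5.87: Q=20.63 E=32.36 G=65.53 B=53.30
Rates at T: R1=0.8912, R2=0.8872, R3=0.4625, R4=0.1027, R5=0.2129, R6=0.3344
dx/dt at T (Σ net stoichiometry × rate): Q=+0.3335, E=+0.3231, G=+3.3315, B=+1.7749
Largest |dx/dt| is |+3.3315| (G) ≥ 0.05 → not steady.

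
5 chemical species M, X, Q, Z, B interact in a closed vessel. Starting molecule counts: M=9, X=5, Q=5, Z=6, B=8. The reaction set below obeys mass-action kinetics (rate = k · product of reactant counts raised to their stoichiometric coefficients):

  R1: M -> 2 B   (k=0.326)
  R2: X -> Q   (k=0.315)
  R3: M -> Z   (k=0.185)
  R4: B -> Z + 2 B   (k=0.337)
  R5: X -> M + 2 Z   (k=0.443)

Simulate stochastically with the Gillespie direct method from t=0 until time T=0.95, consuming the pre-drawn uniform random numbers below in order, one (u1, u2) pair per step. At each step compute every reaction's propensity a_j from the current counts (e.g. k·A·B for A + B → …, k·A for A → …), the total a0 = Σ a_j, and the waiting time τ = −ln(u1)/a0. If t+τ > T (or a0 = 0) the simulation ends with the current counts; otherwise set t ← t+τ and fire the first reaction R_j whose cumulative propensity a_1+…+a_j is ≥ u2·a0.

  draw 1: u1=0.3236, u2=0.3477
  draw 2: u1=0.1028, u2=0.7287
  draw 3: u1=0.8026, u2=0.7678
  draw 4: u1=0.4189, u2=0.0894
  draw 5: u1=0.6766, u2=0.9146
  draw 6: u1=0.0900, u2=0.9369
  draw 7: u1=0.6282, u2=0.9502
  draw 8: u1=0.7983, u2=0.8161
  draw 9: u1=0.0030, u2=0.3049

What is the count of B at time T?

t=0.000: M=9 X=5 Q=5 Z=6 B=8
Draw 1: a1=2.934, a2=1.575, a3=1.665, a4=2.696, a5=2.215, a0=11.085; τ=−ln(0.3236)/11.085=0.102 → t=0.102; u2·a0=0.3477·11.085=3.854; a1=2.934 < 3.854 ≤ a1+a2=4.509 → R2 fires; M=9 X=4 Q=6 Z=6 B=8
Draw 2: a1=2.934, a2=1.260, a3=1.665, a4=2.696, a5=1.772, a0=10.327; τ=−ln(0.1028)/10.327=0.220 → t=0.322; u2·a0=0.7287·10.327=7.525; a1+…+a3=5.859 < 7.525 ≤ a1+…+a4=8.555 → R4 fires; M=9 X=4 Q=6 Z=7 B=9
Draw 3: a1=2.934, a2=1.260, a3=1.665, a4=3.033, a5=1.772, a0=10.664; τ=−ln(0.8026)/10.664=0.021 → t=0.343; u2·a0=0.7678·10.664=8.188; a1+…+a3=5.859 < 8.188 ≤ a1+…+a4=8.892 → R4 fires; M=9 X=4 Q=6 Z=8 B=10
Draw 4: a1=2.934, a2=1.260, a3=1.665, a4=3.370, a5=1.772, a0=11.001; τ=−ln(0.4189)/11.001=0.079 → t=0.422; u2·a0=0.0894·11.001=0.983 ≤ a1=2.934 → R1 fires; M=8 X=4 Q=6 Z=8 B=12
Draw 5: a1=2.608, a2=1.260, a3=1.480, a4=4.044, a5=1.772, a0=11.164; τ=−ln(0.6766)/11.164=0.035 → t=0.457; u2·a0=0.9146·11.164=10.211; a1+…+a4=9.392 < 10.211 ≤ a1+…+a5=11.164 → R5 fires; M=9 X=3 Q=6 Z=10 B=12
Draw 6: a1=2.934, a2=0.945, a3=1.665, a4=4.044, a5=1.329, a0=10.917; τ=−ln(0.0900)/10.917=0.221 → t=0.677; u2·a0=0.9369·10.917=10.228; a1+…+a4=9.588 < 10.228 ≤ a1+…+a5=10.917 → R5 fires; M=10 X=2 Q=6 Z=12 B=12
Draw 7: a1=3.260, a2=0.630, a3=1.850, a4=4.044, a5=0.886, a0=10.670; τ=−ln(0.6282)/10.670=0.044 → t=0.721; u2·a0=0.9502·10.670=10.139; a1+…+a4=9.784 < 10.139 ≤ a1+…+a5=10.670 → R5 fires; M=11 X=1 Q=6 Z=14 B=12
Draw 8: a1=3.586, a2=0.315, a3=2.035, a4=4.044, a5=0.443, a0=10.423; τ=−ln(0.7983)/10.423=0.022 → t=0.743; u2·a0=0.8161·10.423=8.506; a1+…+a3=5.936 < 8.506 ≤ a1+…+a4=9.980 → R4 fires; M=11 X=1 Q=6 Z=15 B=13
Draw 9: a1=3.586, a2=0.315, a3=2.035, a4=4.381, a5=0.443, a0=10.760; τ=−ln(0.0030)/10.760=0.540 → t=1.282 > T=0.95: stop.
Read off B at T=0.95: 13

B at T = 13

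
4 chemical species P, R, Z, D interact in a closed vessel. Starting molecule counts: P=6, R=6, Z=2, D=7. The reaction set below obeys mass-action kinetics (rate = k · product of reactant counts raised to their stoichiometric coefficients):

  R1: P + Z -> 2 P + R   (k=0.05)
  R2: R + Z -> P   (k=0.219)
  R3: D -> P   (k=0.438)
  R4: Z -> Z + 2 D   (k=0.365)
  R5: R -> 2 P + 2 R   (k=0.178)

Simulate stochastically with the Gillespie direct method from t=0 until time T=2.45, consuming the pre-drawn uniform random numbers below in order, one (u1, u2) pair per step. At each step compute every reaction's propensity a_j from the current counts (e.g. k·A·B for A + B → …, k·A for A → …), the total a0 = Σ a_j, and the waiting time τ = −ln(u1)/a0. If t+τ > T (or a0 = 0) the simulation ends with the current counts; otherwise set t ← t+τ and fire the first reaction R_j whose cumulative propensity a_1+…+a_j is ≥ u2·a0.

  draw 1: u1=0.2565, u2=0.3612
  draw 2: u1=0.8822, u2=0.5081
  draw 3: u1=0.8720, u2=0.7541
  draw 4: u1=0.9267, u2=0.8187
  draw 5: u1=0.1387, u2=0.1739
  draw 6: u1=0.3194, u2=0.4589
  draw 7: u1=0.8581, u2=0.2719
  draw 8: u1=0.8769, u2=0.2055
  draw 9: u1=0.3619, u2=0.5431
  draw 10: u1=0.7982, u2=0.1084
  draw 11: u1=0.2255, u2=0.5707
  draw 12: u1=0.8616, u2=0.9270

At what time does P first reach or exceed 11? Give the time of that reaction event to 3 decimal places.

Threshold first reached at t = 0.869

t=0.000: P=6 R=6 Z=2 D=7
Draw 1: a1=0.600, a2=2.628, a3=3.066, a4=0.730, a5=1.068, a0=8.092; τ=−ln(0.2565)/8.092=0.168 → t=0.168; u2·a0=0.3612·8.092=2.923; a1=0.600 < 2.923 ≤ a1+a2=3.228 → R2 fires; P=7 R=5 Z=1 D=7
Draw 2: a1=0.350, a2=1.095, a3=3.066, a4=0.365, a5=0.890, a0=5.766; τ=−ln(0.8822)/5.766=0.022 → t=0.190; u2·a0=0.5081·5.766=2.930; a1+a2=1.445 < 2.930 ≤ a1+…+a3=4.511 → R3 fires; P=8 R=5 Z=1 D=6
Draw 3: a1=0.400, a2=1.095, a3=2.628, a4=0.365, a5=0.890, a0=5.378; τ=−ln(0.8720)/5.378=0.025 → t=0.215; u2·a0=0.7541·5.378=4.056; a1+a2=1.495 < 4.056 ≤ a1+…+a3=4.123 → R3 fires; P=9 R=5 Z=1 D=5
Draw 4: a1=0.450, a2=1.095, a3=2.190, a4=0.365, a5=0.890, a0=4.990; τ=−ln(0.9267)/4.990=0.015 → t=0.231; u2·a0=0.8187·4.990=4.085; a1+…+a3=3.735 < 4.085 ≤ a1+…+a4=4.100 → R4 fires; P=9 R=5 Z=1 D=7
Draw 5: a1=0.450, a2=1.095, a3=3.066, a4=0.365, a5=0.890, a0=5.866; τ=−ln(0.1387)/5.866=0.337 → t=0.567; u2·a0=0.1739·5.866=1.020; a1=0.450 < 1.020 ≤ a1+a2=1.545 → R2 fires; P=10 R=4 Z=0 D=7
Draw 6: a1=0.000, a2=0.000, a3=3.066, a4=0.000, a5=0.712, a0=3.778; τ=−ln(0.3194)/3.778=0.302 → t=0.869; u2·a0=0.4589·3.778=1.734; a1+a2=0.000 < 1.734 ≤ a1+…+a3=3.066 → R3 fires; P=11 R=4 Z=0 D=6
Draw 7: a1=0.000, a2=0.000, a3=2.628, a4=0.000, a5=0.712, a0=3.340; τ=−ln(0.8581)/3.340=0.046 → t=0.915; u2·a0=0.2719·3.340=0.908; a1+a2=0.000 < 0.908 ≤ a1+…+a3=2.628 → R3 fires; P=12 R=4 Z=0 D=5
Draw 8: a1=0.000, a2=0.000, a3=2.190, a4=0.000, a5=0.712, a0=2.902; τ=−ln(0.8769)/2.902=0.045 → t=0.961; u2·a0=0.2055·2.902=0.596; a1+a2=0.000 < 0.596 ≤ a1+…+a3=2.190 → R3 fires; P=13 R=4 Z=0 D=4
Draw 9: a1=0.000, a2=0.000, a3=1.752, a4=0.000, a5=0.712, a0=2.464; τ=−ln(0.3619)/2.464=0.412 → t=1.373; u2·a0=0.5431·2.464=1.338; a1+a2=0.000 < 1.338 ≤ a1+…+a3=1.752 → R3 fires; P=14 R=4 Z=0 D=3
Draw 10: a1=0.000, a2=0.000, a3=1.314, a4=0.000, a5=0.712, a0=2.026; τ=−ln(0.7982)/2.026=0.111 → t=1.484; u2·a0=0.1084·2.026=0.220; a1+a2=0.000 < 0.220 ≤ a1+…+a3=1.314 → R3 fires; P=15 R=4 Z=0 D=2
Draw 11: a1=0.000, a2=0.000, a3=0.876, a4=0.000, a5=0.712, a0=1.588; τ=−ln(0.2255)/1.588=0.938 → t=2.422; u2·a0=0.5707·1.588=0.906; a1+…+a4=0.876 < 0.906 ≤ a1+…+a5=1.588 → R5 fires; P=17 R=5 Z=0 D=2
Draw 12: a1=0.000, a2=0.000, a3=0.876, a4=0.000, a5=0.890, a0=1.766; τ=−ln(0.8616)/1.766=0.084 → t=2.507 > T=2.45: stop.
P first becomes ≥ 11 when it reaches 11 at the event at t=0.869.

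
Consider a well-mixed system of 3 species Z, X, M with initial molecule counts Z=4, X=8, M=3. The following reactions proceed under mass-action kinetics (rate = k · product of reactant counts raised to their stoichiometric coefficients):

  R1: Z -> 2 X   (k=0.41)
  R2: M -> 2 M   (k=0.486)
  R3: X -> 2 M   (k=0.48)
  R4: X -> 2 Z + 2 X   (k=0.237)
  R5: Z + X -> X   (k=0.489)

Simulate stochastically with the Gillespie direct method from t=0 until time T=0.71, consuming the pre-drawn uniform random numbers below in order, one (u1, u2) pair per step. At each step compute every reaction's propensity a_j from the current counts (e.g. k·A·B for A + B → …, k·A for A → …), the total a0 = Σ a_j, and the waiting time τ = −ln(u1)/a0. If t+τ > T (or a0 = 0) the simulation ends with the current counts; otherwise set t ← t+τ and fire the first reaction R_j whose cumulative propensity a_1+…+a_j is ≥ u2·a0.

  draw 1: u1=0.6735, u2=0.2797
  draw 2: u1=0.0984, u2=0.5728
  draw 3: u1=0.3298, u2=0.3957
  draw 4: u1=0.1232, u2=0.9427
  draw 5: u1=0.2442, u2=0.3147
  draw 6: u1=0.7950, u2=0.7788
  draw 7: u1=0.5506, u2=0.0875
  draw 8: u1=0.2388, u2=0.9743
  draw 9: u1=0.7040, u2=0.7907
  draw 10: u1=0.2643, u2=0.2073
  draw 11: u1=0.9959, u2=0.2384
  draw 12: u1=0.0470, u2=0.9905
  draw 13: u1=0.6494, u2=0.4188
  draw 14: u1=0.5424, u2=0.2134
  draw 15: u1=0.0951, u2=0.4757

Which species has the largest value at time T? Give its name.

t=0.000: Z=4 X=8 M=3
Draw 1: a1=1.640, a2=1.458, a3=3.840, a4=1.896, a5=15.648, a0=24.482; τ=−ln(0.6735)/24.482=0.016 → t=0.016; u2·a0=0.2797·24.482=6.848; a1+a2=3.098 < 6.848 ≤ a1+…+a3=6.938 → R3 fires; Z=4 X=7 M=5
Draw 2: a1=1.640, a2=2.430, a3=3.360, a4=1.659, a5=13.692, a0=22.781; τ=−ln(0.0984)/22.781=0.102 → t=0.118; u2·a0=0.5728·22.781=13.049; a1+…+a4=9.089 < 13.049 ≤ a1+…+a5=22.781 → R5 fires; Z=3 X=7 M=5
Draw 3: a1=1.230, a2=2.430, a3=3.360, a4=1.659, a5=10.269, a0=18.948; τ=−ln(0.3298)/18.948=0.059 → t=0.176; u2·a0=0.3957·18.948=7.498; a1+…+a3=7.020 < 7.498 ≤ a1+…+a4=8.679 → R4 fires; Z=5 X=8 M=5
Draw 4: a1=2.050, a2=2.430, a3=3.840, a4=1.896, a5=19.560, a0=29.776; τ=−ln(0.1232)/29.776=0.070 → t=0.247; u2·a0=0.9427·29.776=28.070; a1+…+a4=10.216 < 28.070 ≤ a1+…+a5=29.776 → R5 fires; Z=4 X=8 M=5
Draw 5: a1=1.640, a2=2.430, a3=3.840, a4=1.896, a5=15.648, a0=25.454; τ=−ln(0.2442)/25.454=0.055 → t=0.302; u2·a0=0.3147·25.454=8.010; a1+…+a3=7.910 < 8.010 ≤ a1+…+a4=9.806 → R4 fires; Z=6 X=9 M=5
Draw 6: a1=2.460, a2=2.430, a3=4.320, a4=2.133, a5=26.406, a0=37.749; τ=−ln(0.7950)/37.749=0.006 → t=0.308; u2·a0=0.7788·37.749=29.399; a1+…+a4=11.343 < 29.399 ≤ a1+…+a5=37.749 → R5 fires; Z=5 X=9 M=5
Draw 7: a1=2.050, a2=2.430, a3=4.320, a4=2.133, a5=22.005, a0=32.938; τ=−ln(0.5506)/32.938=0.018 → t=0.326; u2·a0=0.0875·32.938=2.882; a1=2.050 < 2.882 ≤ a1+a2=4.480 → R2 fires; Z=5 X=9 M=6
Draw 8: a1=2.050, a2=2.916, a3=4.320, a4=2.133, a5=22.005, a0=33.424; τ=−ln(0.2388)/33.424=0.043 → t=0.369; u2·a0=0.9743·33.424=32.565; a1+…+a4=11.419 < 32.565 ≤ a1+…+a5=33.424 → R5 fires; Z=4 X=9 M=6
Draw 9: a1=1.640, a2=2.916, a3=4.320, a4=2.133, a5=17.604, a0=28.613; τ=−ln(0.7040)/28.613=0.012 → t=0.381; u2·a0=0.7907·28.613=22.624; a1+…+a4=11.009 < 22.624 ≤ a1+…+a5=28.613 → R5 fires; Z=3 X=9 M=6
Draw 10: a1=1.230, a2=2.916, a3=4.320, a4=2.133, a5=13.203, a0=23.802; τ=−ln(0.2643)/23.802=0.056 → t=0.437; u2·a0=0.2073·23.802=4.934; a1+a2=4.146 < 4.934 ≤ a1+…+a3=8.466 → R3 fires; Z=3 X=8 M=8
Draw 11: a1=1.230, a2=3.888, a3=3.840, a4=1.896, a5=11.736, a0=22.590; τ=−ln(0.9959)/22.590=0.000 → t=0.438; u2·a0=0.2384·22.590=5.385; a1+a2=5.118 < 5.385 ≤ a1+…+a3=8.958 → R3 fires; Z=3 X=7 M=10
Draw 12: a1=1.230, a2=4.860, a3=3.360, a4=1.659, a5=10.269, a0=21.378; τ=−ln(0.0470)/21.378=0.143 → t=0.581; u2·a0=0.9905·21.378=21.175; a1+…+a4=11.109 < 21.175 ≤ a1+…+a5=21.378 → R5 fires; Z=2 X=7 M=10
Draw 13: a1=0.820, a2=4.860, a3=3.360, a4=1.659, a5=6.846, a0=17.545; τ=−ln(0.6494)/17.545=0.025 → t=0.605; u2·a0=0.4188·17.545=7.348; a1+a2=5.680 < 7.348 ≤ a1+…+a3=9.040 → R3 fires; Z=2 X=6 M=12
Draw 14: a1=0.820, a2=5.832, a3=2.880, a4=1.422, a5=5.868, a0=16.822; τ=−ln(0.5424)/16.822=0.036 → t=0.642; u2·a0=0.2134·16.822=3.590; a1=0.820 < 3.590 ≤ a1+a2=6.652 → R2 fires; Z=2 X=6 M=13
Draw 15: a1=0.820, a2=6.318, a3=2.880, a4=1.422, a5=5.868, a0=17.308; τ=−ln(0.0951)/17.308=0.136 → t=0.778 > T=0.71: stop.
At T=0.71: Z=2 X=6 M=13; the largest is M.

Dominant species at T: M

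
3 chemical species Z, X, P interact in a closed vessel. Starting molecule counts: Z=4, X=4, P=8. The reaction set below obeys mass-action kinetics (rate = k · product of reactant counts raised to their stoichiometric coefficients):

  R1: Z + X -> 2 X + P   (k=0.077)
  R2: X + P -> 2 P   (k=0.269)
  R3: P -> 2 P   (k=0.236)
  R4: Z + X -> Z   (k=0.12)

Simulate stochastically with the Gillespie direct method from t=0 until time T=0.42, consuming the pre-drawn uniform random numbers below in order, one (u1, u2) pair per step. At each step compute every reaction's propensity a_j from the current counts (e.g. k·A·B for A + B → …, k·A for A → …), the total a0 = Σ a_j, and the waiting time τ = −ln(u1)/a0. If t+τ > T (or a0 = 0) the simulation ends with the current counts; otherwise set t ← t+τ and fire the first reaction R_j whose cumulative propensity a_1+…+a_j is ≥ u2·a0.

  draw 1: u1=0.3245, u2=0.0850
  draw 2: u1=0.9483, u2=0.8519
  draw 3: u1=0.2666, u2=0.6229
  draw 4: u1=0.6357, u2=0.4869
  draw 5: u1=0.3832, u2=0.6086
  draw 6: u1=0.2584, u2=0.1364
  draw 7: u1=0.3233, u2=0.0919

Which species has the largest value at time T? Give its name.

Dominant species at T: P

t=0.000: Z=4 X=4 P=8
Draw 1: a1=1.232, a2=8.608, a3=1.888, a4=1.920, a0=13.648; τ=−ln(0.3245)/13.648=0.082 → t=0.082; u2·a0=0.0850·13.648=1.160 ≤ a1=1.232 → R1 fires; Z=3 X=5 P=9
Draw 2: a1=1.155, a2=12.105, a3=2.124, a4=1.800, a0=17.184; τ=−ln(0.9483)/17.184=0.003 → t=0.086; u2·a0=0.8519·17.184=14.639; a1+a2=13.260 < 14.639 ≤ a1+…+a3=15.384 → R3 fires; Z=3 X=5 P=10
Draw 3: a1=1.155, a2=13.450, a3=2.360, a4=1.800, a0=18.765; τ=−ln(0.2666)/18.765=0.070 → t=0.156; u2·a0=0.6229·18.765=11.689; a1=1.155 < 11.689 ≤ a1+a2=14.605 → R2 fires; Z=3 X=4 P=11
Draw 4: a1=0.924, a2=11.836, a3=2.596, a4=1.440, a0=16.796; τ=−ln(0.6357)/16.796=0.027 → t=0.183; u2·a0=0.4869·16.796=8.178; a1=0.924 < 8.178 ≤ a1+a2=12.760 → R2 fires; Z=3 X=3 P=12
Draw 5: a1=0.693, a2=9.684, a3=2.832, a4=1.080, a0=14.289; τ=−ln(0.3832)/14.289=0.067 → t=0.250; u2·a0=0.6086·14.289=8.696; a1=0.693 < 8.696 ≤ a1+a2=10.377 → R2 fires; Z=3 X=2 P=13
Draw 6: a1=0.462, a2=6.994, a3=3.068, a4=0.720, a0=11.244; τ=−ln(0.2584)/11.244=0.120 → t=0.370; u2·a0=0.1364·11.244=1.534; a1=0.462 < 1.534 ≤ a1+a2=7.456 → R2 fires; Z=3 X=1 P=14
Draw 7: a1=0.231, a2=3.766, a3=3.304, a4=0.360, a0=7.661; τ=−ln(0.3233)/7.661=0.147 → t=0.518 > T=0.42: stop.
At T=0.42: Z=3 X=1 P=14; the largest is P.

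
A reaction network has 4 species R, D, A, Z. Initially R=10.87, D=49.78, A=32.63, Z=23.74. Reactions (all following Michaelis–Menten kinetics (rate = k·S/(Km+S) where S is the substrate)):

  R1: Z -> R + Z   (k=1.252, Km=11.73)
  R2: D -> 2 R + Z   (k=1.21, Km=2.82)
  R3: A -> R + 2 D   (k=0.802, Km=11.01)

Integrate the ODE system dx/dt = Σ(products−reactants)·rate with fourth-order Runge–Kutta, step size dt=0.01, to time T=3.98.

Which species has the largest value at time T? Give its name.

RK4 with dt=0.01: 398 steps to T=3.98. Trajectory (selected grid times):
t=0.00: R=10.87 D=49.78 A=32.63 Z=23.74
t=0.44: R=12.51 D=49.80 A=32.37 Z=24.24
t=0.88: R=14.15 D=49.83 A=32.10 Z=24.75
t=1.33: R=15.84 D=49.85 A=31.83 Z=25.26
t=1.77: R=17.48 D=49.87 A=31.57 Z=25.77
t=2.21: R=19.13 D=49.89 A=31.31 Z=26.27
t=2.65: R=20.78 D=49.90 A=31.05 Z=26.77
t=3.10: R=22.47 D=49.92 A=30.78 Z=27.29
t=3.54: R=24.13 D=49.94 A=30.53 Z=27.79
t=3.98: R=25.78 D=49.95 A=30.27 Z=28.30
At T=3.98: R=25.78 D=49.95 A=30.27 Z=28.30; the largest is D.

Dominant species at T: D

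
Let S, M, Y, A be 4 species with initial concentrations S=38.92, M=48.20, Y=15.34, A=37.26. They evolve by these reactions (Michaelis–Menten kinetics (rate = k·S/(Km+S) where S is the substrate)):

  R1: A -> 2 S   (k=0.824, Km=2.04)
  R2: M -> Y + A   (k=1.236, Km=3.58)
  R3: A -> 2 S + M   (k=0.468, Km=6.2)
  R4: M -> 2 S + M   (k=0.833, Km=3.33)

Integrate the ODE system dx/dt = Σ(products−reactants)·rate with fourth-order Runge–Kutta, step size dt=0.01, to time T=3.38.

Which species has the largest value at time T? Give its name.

Dominant species at T: S

RK4 with dt=0.01: 338 steps to T=3.38. Trajectory (selected grid times):
t=0.00: S=38.92 M=48.20 Y=15.34 A=37.26
t=0.38: S=40.41 M=47.92 Y=15.78 A=37.25
t=0.75: S=41.86 M=47.64 Y=16.20 A=37.24
t=1.13: S=43.35 M=47.35 Y=16.64 A=37.22
t=1.50: S=44.80 M=47.08 Y=17.06 A=37.21
t=1.88: S=46.29 M=46.79 Y=17.50 A=37.20
t=2.25: S=47.74 M=46.52 Y=17.93 A=37.19
t=2.63: S=49.23 M=46.23 Y=18.36 A=37.17
t=3.00: S=50.68 M=45.96 Y=18.79 A=37.16
t=3.38: S=52.17 M=45.67 Y=19.22 A=37.15
At T=3.38: S=52.17 M=45.67 Y=19.22 A=37.15; the largest is S.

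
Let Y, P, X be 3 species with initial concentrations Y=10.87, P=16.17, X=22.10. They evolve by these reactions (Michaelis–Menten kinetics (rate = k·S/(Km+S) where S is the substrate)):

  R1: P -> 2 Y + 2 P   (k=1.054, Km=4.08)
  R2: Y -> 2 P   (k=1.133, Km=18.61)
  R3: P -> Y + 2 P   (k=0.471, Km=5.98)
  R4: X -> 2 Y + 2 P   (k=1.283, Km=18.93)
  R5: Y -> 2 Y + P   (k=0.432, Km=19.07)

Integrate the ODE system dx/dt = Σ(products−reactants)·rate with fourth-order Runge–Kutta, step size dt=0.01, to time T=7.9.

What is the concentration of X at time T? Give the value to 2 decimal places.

X at T = 16.97

RK4 with dt=0.01: 790 steps to T=7.9. Trajectory (selected grid times):
t=0.00: Y=10.87 P=16.17 X=22.10
t=0.88: Y=13.65 P=19.38 X=21.50
t=1.76: Y=16.44 P=22.73 X=20.90
t=2.63: Y=19.20 P=26.16 X=20.32
t=3.51: Y=22.00 P=29.71 X=19.74
t=4.39: Y=24.79 P=33.35 X=19.17
t=5.27: Y=27.57 P=37.04 X=18.60
t=6.14: Y=30.31 P=40.75 X=18.05
t=7.02: Y=33.07 P=44.55 X=17.51
t=7.90: Y=35.81 P=48.38 X=16.97
Read off X at T=7.9: 16.97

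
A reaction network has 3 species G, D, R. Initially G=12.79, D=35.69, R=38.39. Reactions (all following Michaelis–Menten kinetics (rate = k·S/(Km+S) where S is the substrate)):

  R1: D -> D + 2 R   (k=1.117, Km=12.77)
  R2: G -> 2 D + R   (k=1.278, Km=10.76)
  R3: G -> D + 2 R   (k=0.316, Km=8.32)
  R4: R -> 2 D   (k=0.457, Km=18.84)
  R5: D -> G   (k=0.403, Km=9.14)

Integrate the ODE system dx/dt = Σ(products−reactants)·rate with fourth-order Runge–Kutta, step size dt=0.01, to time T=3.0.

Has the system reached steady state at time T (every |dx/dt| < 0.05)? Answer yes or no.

Steady state at T: no

RK4 with dt=0.01: 300 steps to T=3.0. Trajectory (selected grid times):
t=0.00: G=12.79 D=35.69 R=38.39
t=0.33: G=12.60 D=36.31 R=39.19
t=0.67: G=12.42 D=36.94 R=40.01
t=1.00: G=12.24 D=37.55 R=40.80
t=1.33: G=12.06 D=38.16 R=41.60
t=1.67: G=11.88 D=38.78 R=42.42
t=2.00: G=11.70 D=39.39 R=43.21
t=2.33: G=11.53 D=39.99 R=44.00
t=2.67: G=11.36 D=40.61 R=44.82
t=3.00: G=11.19 D=41.20 R=45.61
Rates at T: R1=0.8527, R2=0.6515, R3=0.1812, R4=0.3234, R5=0.3298
dx/dt at T (Σ net stoichiometry × rate): G=-0.5029, D=+1.8012, R=+2.3960
Largest |dx/dt| is |+2.3960| (R) ≥ 0.05 → not steady.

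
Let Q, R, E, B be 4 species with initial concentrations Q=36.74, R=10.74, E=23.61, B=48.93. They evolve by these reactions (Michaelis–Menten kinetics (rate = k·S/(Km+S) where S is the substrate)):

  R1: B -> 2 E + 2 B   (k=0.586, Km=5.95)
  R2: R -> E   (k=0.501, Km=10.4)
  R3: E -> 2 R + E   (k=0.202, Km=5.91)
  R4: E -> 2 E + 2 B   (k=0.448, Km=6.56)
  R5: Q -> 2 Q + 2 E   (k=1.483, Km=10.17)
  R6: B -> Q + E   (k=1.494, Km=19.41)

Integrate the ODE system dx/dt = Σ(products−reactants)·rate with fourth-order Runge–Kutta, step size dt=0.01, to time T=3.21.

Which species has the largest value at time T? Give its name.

Dominant species at T: B

RK4 with dt=0.01: 321 steps to T=3.21. Trajectory (selected grid times):
t=0.00: Q=36.74 R=10.74 E=23.61 B=48.93
t=0.36: Q=37.54 R=10.77 E=25.43 B=48.99
t=0.71: Q=38.33 R=10.79 E=27.20 B=49.05
t=1.07: Q=39.14 R=10.82 E=29.03 B=49.11
t=1.43: Q=39.95 R=10.85 E=30.87 B=49.18
t=1.78: Q=40.74 R=10.88 E=32.66 B=49.25
t=2.14: Q=41.55 R=10.91 E=34.50 B=49.32
t=2.50: Q=42.37 R=10.94 E=36.35 B=49.39
t=2.85: Q=43.16 R=10.97 E=38.16 B=49.47
t=3.21: Q=43.98 R=11.01 E=40.02 B=49.55
At T=3.21: Q=43.98 R=11.01 E=40.02 B=49.55; the largest is B.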